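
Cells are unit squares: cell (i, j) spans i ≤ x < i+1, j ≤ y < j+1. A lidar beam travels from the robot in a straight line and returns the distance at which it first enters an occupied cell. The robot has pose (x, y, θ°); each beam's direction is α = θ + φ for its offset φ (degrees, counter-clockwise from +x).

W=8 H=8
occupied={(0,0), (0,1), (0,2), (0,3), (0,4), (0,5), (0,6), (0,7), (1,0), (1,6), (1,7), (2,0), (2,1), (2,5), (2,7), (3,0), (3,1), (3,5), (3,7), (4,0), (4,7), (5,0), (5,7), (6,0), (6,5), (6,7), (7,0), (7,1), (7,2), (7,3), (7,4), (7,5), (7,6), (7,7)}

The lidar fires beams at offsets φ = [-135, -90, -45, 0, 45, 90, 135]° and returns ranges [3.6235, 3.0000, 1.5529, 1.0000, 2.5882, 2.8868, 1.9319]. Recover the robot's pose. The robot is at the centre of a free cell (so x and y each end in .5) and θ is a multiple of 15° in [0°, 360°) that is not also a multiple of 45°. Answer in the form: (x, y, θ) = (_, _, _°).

(x, y, θ) = (5.5, 4.5, 30°)

The pose lattice has 30·16 = 480 candidates. Test each by forward raycasting.
  (3.5, 3.5, 60°): beam 1 = 1.5529 ≠ 3.6235 ✗
  (4.5, 1.5, 105°): beam 1 = 1.0000 ≠ 3.6235 ✗
  (2.5, 3.5, 120°): beam 1 = 4.6587 ≠ 3.6235 ✗
  (4.5, 6.5, 75°): beam 1 = 5.0000 ≠ 3.6235 ✗
  …
  (5.5, 4.5, 30°): r_1=3.6235, r_2=3.0000, r_3=1.5529, r_4=1.0000, r_5=2.5882, r_6=2.8868, r_7=1.9319 — all match ✓
Only this pose fits every beam.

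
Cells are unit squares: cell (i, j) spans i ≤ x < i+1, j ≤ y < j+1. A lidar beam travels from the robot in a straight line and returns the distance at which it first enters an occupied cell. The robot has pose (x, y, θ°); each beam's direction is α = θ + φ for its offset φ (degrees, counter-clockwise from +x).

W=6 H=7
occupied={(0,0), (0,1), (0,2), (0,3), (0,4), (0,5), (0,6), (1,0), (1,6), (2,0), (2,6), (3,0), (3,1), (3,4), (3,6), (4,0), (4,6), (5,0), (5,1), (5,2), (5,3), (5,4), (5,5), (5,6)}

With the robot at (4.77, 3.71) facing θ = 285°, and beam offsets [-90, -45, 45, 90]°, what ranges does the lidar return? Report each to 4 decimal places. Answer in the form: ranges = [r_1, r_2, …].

ranges = [3.9030, 1.9745, 0.2656, 0.2381]

beam 1: φ=-90°, α=195°
  dir = (cos 195°, sin 195°) = (-0.9659, -0.2588); from cell (4,3)
  next x-line at t=0.7972, next y-line at t=2.7432; Δt_x=1.0353, Δt_y=3.8637
    x: enter (3,3) at t=0.7972
    x: enter (2,3) at t=1.8324
    y: enter (2,2) at t=2.7432
    x: enter (1,2) at t=2.8677
    x: enter (0,2) at t=3.9030 ← occupied
  → r_1 = 3.9030
beam 2: φ=-45°, α=240°
  dir = (cos 240°, sin 240°) = (-0.5000, -0.8660); from cell (4,3)
  next x-line at t=1.5400, next y-line at t=0.8198; Δt_x=2.0000, Δt_y=1.1547
    y: enter (4,2) at t=0.8198
    x: enter (3,2) at t=1.5400
    y: enter (3,1) at t=1.9745 ← occupied
  → r_2 = 1.9745
beam 3: φ=45°, α=330°
  dir = (cos 330°, sin 330°) = (0.8660, -0.5000); from cell (4,3)
  next x-line at t=0.2656, next y-line at t=1.4200; Δt_x=1.1547, Δt_y=2.0000
    x: enter (5,3) at t=0.2656 ← occupied
  → r_3 = 0.2656
beam 4: φ=90°, α=15°
  dir = (cos 15°, sin 15°) = (0.9659, 0.2588); from cell (4,3)
  next x-line at t=0.2381, next y-line at t=1.1205; Δt_x=1.0353, Δt_y=3.8637
    x: enter (5,3) at t=0.2381 ← occupied
  → r_4 = 0.2381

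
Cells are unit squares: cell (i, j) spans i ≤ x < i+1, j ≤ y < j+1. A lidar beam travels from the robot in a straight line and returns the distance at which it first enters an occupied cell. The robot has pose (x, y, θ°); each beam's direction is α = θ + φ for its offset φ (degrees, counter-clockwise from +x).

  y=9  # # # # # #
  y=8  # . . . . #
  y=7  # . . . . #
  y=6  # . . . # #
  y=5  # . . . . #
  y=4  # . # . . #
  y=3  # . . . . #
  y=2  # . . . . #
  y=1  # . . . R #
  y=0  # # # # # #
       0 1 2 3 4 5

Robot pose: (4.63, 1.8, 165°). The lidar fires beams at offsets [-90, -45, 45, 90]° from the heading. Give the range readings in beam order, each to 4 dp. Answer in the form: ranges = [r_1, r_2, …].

beam 1: φ=-90°, α=75°
  d=(0.2588,0.9659)  start (4,1)  tX=1.4296 tY=0.2071  stride 1/|dx|=3.8637 1/|dy|=1.0353
    cross y-line → (4,2), t=0.2071
    cross y-line → (4,3), t=1.2423
    cross x-line → (5,3), t=1.4296 (wall)
  → r_1 = 1.4296
beam 2: φ=-45°, α=120°
  d=(-0.5000,0.8660)  start (4,1)  tX=1.2600 tY=0.2309  stride 1/|dx|=2.0000 1/|dy|=1.1547
    cross y-line → (4,2), t=0.2309
    cross x-line → (3,2), t=1.2600
    cross y-line → (3,3), t=1.3856
    cross y-line → (3,4), t=2.5403
    cross x-line → (2,4), t=3.2600 (wall)
  → r_2 = 3.2600
beam 3: φ=45°, α=210°
  d=(-0.8660,-0.5000)  start (4,1)  tX=0.7275 tY=1.6000  stride 1/|dx|=1.1547 1/|dy|=2.0000
    cross x-line → (3,1), t=0.7275
    cross y-line → (3,0), t=1.6000 (wall)
  → r_3 = 1.6000
beam 4: φ=90°, α=255°
  d=(-0.2588,-0.9659)  start (4,1)  tX=2.4341 tY=0.8282  stride 1/|dx|=3.8637 1/|dy|=1.0353
    cross y-line → (4,0), t=0.8282 (wall)
  → r_4 = 0.8282

ranges = [1.4296, 3.2600, 1.6000, 0.8282]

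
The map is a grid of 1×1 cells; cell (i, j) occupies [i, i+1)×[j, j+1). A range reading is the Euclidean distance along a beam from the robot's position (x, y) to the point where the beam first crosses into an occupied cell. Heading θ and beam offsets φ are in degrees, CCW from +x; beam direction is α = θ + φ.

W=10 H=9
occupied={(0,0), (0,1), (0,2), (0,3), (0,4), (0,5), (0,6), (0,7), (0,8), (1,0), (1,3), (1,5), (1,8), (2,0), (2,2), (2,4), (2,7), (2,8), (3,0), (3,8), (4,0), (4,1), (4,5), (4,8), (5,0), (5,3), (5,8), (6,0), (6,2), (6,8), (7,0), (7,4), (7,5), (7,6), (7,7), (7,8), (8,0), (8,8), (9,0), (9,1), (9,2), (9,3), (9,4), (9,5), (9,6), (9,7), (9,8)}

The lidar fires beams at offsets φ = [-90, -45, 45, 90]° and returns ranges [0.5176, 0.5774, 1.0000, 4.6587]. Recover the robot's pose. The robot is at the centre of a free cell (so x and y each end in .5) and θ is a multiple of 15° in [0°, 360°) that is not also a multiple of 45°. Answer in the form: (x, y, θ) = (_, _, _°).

Candidates: 43 free-cell centres × 16 headings = 688 poses. Raycast each; keep the one whose scan matches to 4 dp.
  (8.5, 3.5, 60°): beam 1 = 0.5774 ≠ 0.5176 ✗
  (1.5, 7.5, 165°): beam 3 = 0.5774 ≠ 1.0000 ✗
  (7.5, 2.5, 210°): beam 1 = 6.3509 ≠ 0.5176 ✗
  …
  (1.5, 1.5, 285°): r_1=0.5176, r_2=0.5774, r_3=1.0000, r_4=4.6587 — all match ✓
No second candidate reproduces the full scan.

(x, y, θ) = (1.5, 1.5, 285°)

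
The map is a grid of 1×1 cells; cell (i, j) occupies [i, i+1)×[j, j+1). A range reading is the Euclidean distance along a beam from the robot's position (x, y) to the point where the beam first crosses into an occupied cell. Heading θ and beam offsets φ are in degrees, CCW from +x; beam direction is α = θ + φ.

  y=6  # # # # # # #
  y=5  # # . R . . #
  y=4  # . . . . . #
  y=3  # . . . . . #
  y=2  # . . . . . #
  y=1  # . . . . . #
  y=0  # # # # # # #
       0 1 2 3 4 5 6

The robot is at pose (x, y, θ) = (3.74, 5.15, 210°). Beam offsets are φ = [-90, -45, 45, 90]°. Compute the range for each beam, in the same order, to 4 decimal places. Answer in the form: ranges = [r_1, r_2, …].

beam 1: φ=-90°, α=120°
  direction (-0.5000, 0.8660); cell (3,5); t to first gridline: x 1.4800, y 0.9815 (then +2.0000 / +1.1547)
    (3,6) via y @ 0.9815  # hit
  → r_1 = 0.9815
beam 2: φ=-45°, α=165°
  direction (-0.9659, 0.2588); cell (3,5); t to first gridline: x 0.7661, y 3.2841 (then +1.0353 / +3.8637)
    (2,5) via x @ 0.7661
    (1,5) via x @ 1.8014  # hit
  → r_2 = 1.8014
beam 3: φ=45°, α=255°
  direction (-0.2588, -0.9659); cell (3,5); t to first gridline: x 2.8591, y 0.1553 (then +3.8637 / +1.0353)
    (3,4) via y @ 0.1553
    (3,3) via y @ 1.1906
    (3,2) via y @ 2.2258
    (2,2) via x @ 2.8591
    (2,1) via y @ 3.2611
    (2,0) via y @ 4.2964  # hit
  → r_3 = 4.2964
beam 4: φ=90°, α=300°
  direction (0.5000, -0.8660); cell (3,5); t to first gridline: x 0.5200, y 0.1732 (then +2.0000 / +1.1547)
    (3,4) via y @ 0.1732
    (4,4) via x @ 0.5200
    (4,3) via y @ 1.3279
    (4,2) via y @ 2.4826
    (5,2) via x @ 2.5200
    (5,1) via y @ 3.6373
    (6,1) via x @ 4.5200  # hit
  → r_4 = 4.5200

ranges = [0.9815, 1.8014, 4.2964, 4.5200]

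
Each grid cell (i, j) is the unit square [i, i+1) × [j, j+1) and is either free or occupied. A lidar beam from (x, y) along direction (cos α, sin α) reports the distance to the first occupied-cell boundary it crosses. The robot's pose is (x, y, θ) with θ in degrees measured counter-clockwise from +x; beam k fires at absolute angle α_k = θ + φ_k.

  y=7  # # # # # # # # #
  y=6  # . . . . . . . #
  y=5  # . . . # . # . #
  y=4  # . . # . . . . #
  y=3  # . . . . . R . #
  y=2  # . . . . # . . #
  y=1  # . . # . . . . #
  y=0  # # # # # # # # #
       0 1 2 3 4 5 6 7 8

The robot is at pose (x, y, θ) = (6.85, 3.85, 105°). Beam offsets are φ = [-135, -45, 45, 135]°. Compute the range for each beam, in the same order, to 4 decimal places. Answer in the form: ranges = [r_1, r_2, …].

ranges = [1.3279, 2.3000, 2.3000, 1.7000]

beam 1: φ=-135°, α=330°
  direction (0.8660, -0.5000); cell (6,3); t to first gridline: x 0.1732, y 1.7000 (then +1.1547 / +2.0000)
    (7,3) via x @ 0.1732
    (8,3) via x @ 1.3279  # hit
  → r_1 = 1.3279
beam 2: φ=-45°, α=60°
  direction (0.5000, 0.8660); cell (6,3); t to first gridline: x 0.3000, y 0.1732 (then +2.0000 / +1.1547)
    (6,4) via y @ 0.1732
    (7,4) via x @ 0.3000
    (7,5) via y @ 1.3279
    (8,5) via x @ 2.3000  # hit
  → r_2 = 2.3000
beam 3: φ=45°, α=150°
  direction (-0.8660, 0.5000); cell (6,3); t to first gridline: x 0.9815, y 0.3000 (then +1.1547 / +2.0000)
    (6,4) via y @ 0.3000
    (5,4) via x @ 0.9815
    (4,4) via x @ 2.1362
    (4,5) via y @ 2.3000  # hit
  → r_3 = 2.3000
beam 4: φ=135°, α=240°
  direction (-0.5000, -0.8660); cell (6,3); t to first gridline: x 1.7000, y 0.9815 (then +2.0000 / +1.1547)
    (6,2) via y @ 0.9815
    (5,2) via x @ 1.7000  # hit
  → r_4 = 1.7000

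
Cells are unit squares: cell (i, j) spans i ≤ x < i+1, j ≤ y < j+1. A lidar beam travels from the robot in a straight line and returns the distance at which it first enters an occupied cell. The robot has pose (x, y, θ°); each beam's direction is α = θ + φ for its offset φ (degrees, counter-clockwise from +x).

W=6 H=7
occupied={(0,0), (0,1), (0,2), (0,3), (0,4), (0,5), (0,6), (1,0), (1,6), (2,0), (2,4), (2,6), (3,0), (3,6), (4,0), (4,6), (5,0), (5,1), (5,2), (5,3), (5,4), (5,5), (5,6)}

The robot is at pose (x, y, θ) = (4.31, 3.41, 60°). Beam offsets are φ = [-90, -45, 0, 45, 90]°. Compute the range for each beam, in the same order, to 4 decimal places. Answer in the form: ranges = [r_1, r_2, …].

beam 1: φ=-90°, α=330°
  d=(0.8660,-0.5000)  start (4,3)  tX=0.7967 tY=0.8200  stride 1/|dx|=1.1547 1/|dy|=2.0000
    cross x-line → (5,3), t=0.7967 (wall)
  → r_1 = 0.7967
beam 2: φ=-45°, α=15°
  d=(0.9659,0.2588)  start (4,3)  tX=0.7143 tY=2.2796  stride 1/|dx|=1.0353 1/|dy|=3.8637
    cross x-line → (5,3), t=0.7143 (wall)
  → r_2 = 0.7143
beam 3: φ=0°, α=60°
  d=(0.5000,0.8660)  start (4,3)  tX=1.3800 tY=0.6813  stride 1/|dx|=2.0000 1/|dy|=1.1547
    cross y-line → (4,4), t=0.6813
    cross x-line → (5,4), t=1.3800 (wall)
  → r_3 = 1.3800
beam 4: φ=45°, α=105°
  d=(-0.2588,0.9659)  start (4,3)  tX=1.1977 tY=0.6108  stride 1/|dx|=3.8637 1/|dy|=1.0353
    cross y-line → (4,4), t=0.6108
    cross x-line → (3,4), t=1.1977
    cross y-line → (3,5), t=1.6461
    cross y-line → (3,6), t=2.6814 (wall)
  → r_4 = 2.6814
beam 5: φ=90°, α=150°
  d=(-0.8660,0.5000)  start (4,3)  tX=0.3580 tY=1.1800  stride 1/|dx|=1.1547 1/|dy|=2.0000
    cross x-line → (3,3), t=0.3580
    cross y-line → (3,4), t=1.1800
    cross x-line → (2,4), t=1.5127 (wall)
  → r_5 = 1.5127

ranges = [0.7967, 0.7143, 1.3800, 2.6814, 1.5127]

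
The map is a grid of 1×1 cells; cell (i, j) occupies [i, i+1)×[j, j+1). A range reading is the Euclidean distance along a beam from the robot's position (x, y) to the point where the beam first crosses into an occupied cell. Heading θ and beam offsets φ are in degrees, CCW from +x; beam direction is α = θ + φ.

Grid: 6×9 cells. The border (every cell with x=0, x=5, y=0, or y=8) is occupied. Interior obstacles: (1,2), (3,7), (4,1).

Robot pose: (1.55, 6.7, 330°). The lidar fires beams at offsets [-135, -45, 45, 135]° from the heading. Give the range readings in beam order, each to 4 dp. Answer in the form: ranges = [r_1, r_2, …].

beam 1: φ=-135°, α=195°
  direction (-0.9659, -0.2588); cell (1,6); t to first gridline: x 0.5694, y 2.7046 (then +1.0353 / +3.8637)
    (0,6) via x @ 0.5694  # hit
  → r_1 = 0.5694
beam 2: φ=-45°, α=285°
  direction (0.2588, -0.9659); cell (1,6); t to first gridline: x 1.7387, y 0.7247 (then +3.8637 / +1.0353)
    (1,5) via y @ 0.7247
    (2,5) via x @ 1.7387
    (2,4) via y @ 1.7600
    (2,3) via y @ 2.7952
    (2,2) via y @ 3.8305
    (2,1) via y @ 4.8658
    (3,1) via x @ 5.6024
    (3,0) via y @ 5.9011  # hit
  → r_2 = 5.9011
beam 3: φ=45°, α=15°
  direction (0.9659, 0.2588); cell (1,6); t to first gridline: x 0.4659, y 1.1591 (then +1.0353 / +3.8637)
    (2,6) via x @ 0.4659
    (2,7) via y @ 1.1591
    (3,7) via x @ 1.5012  # hit
  → r_3 = 1.5012
beam 4: φ=135°, α=105°
  direction (-0.2588, 0.9659); cell (1,6); t to first gridline: x 2.1250, y 0.3106 (then +3.8637 / +1.0353)
    (1,7) via y @ 0.3106
    (1,8) via y @ 1.3459  # hit
  → r_4 = 1.3459

ranges = [0.5694, 5.9011, 1.5012, 1.3459]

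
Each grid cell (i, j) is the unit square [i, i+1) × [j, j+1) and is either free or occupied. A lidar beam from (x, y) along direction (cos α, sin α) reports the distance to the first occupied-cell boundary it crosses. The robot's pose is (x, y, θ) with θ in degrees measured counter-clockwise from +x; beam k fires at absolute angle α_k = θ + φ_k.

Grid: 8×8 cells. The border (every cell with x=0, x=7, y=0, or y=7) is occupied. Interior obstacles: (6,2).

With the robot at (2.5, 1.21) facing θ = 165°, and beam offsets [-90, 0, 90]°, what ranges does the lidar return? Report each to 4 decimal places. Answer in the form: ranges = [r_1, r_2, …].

beam 1: φ=-90°, α=75°
  direction (0.2588, 0.9659); cell (2,1); t to first gridline: x 1.9319, y 0.8179 (then +3.8637 / +1.0353)
    (2,2) via y @ 0.8179
    (2,3) via y @ 1.8531
    (3,3) via x @ 1.9319
    (3,4) via y @ 2.8884
    (3,5) via y @ 3.9237
    (3,6) via y @ 4.9590
    (4,6) via x @ 5.7956
    (4,7) via y @ 5.9942  # hit
  → r_1 = 5.9942
beam 2: φ=0°, α=165°
  direction (-0.9659, 0.2588); cell (2,1); t to first gridline: x 0.5176, y 3.0523 (then +1.0353 / +3.8637)
    (1,1) via x @ 0.5176
    (0,1) via x @ 1.5529  # hit
  → r_2 = 1.5529
beam 3: φ=90°, α=255°
  direction (-0.2588, -0.9659); cell (2,1); t to first gridline: x 1.9319, y 0.2174 (then +3.8637 / +1.0353)
    (2,0) via y @ 0.2174  # hit
  → r_3 = 0.2174

ranges = [5.9942, 1.5529, 0.2174]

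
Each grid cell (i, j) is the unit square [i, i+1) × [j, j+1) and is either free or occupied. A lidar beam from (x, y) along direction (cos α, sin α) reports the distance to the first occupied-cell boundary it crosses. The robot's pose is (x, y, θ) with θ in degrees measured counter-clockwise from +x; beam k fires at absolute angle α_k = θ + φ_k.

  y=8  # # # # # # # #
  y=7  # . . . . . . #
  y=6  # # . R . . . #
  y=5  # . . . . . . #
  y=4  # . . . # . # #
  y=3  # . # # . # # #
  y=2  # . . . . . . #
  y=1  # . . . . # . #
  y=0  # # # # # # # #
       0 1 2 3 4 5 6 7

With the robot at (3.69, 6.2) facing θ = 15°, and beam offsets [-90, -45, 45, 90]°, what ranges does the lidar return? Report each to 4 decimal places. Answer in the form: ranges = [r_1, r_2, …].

beam 1: φ=-90°, α=285°
  direction (0.2588, -0.9659); cell (3,6); t to first gridline: x 1.1977, y 0.2071 (then +3.8637 / +1.0353)
    (3,5) via y @ 0.2071
    (4,5) via x @ 1.1977
    (4,4) via y @ 1.2423  # hit
  → r_1 = 1.2423
beam 2: φ=-45°, α=330°
  direction (0.8660, -0.5000); cell (3,6); t to first gridline: x 0.3580, y 0.4000 (then +1.1547 / +2.0000)
    (4,6) via x @ 0.3580
    (4,5) via y @ 0.4000
    (5,5) via x @ 1.5127
    (5,4) via y @ 2.4000
    (6,4) via x @ 2.6674  # hit
  → r_2 = 2.6674
beam 3: φ=45°, α=60°
  direction (0.5000, 0.8660); cell (3,6); t to first gridline: x 0.6200, y 0.9238 (then +2.0000 / +1.1547)
    (4,6) via x @ 0.6200
    (4,7) via y @ 0.9238
    (4,8) via y @ 2.0785  # hit
  → r_3 = 2.0785
beam 4: φ=90°, α=105°
  direction (-0.2588, 0.9659); cell (3,6); t to first gridline: x 2.6660, y 0.8282 (then +3.8637 / +1.0353)
    (3,7) via y @ 0.8282
    (3,8) via y @ 1.8635  # hit
  → r_4 = 1.8635

ranges = [1.2423, 2.6674, 2.0785, 1.8635]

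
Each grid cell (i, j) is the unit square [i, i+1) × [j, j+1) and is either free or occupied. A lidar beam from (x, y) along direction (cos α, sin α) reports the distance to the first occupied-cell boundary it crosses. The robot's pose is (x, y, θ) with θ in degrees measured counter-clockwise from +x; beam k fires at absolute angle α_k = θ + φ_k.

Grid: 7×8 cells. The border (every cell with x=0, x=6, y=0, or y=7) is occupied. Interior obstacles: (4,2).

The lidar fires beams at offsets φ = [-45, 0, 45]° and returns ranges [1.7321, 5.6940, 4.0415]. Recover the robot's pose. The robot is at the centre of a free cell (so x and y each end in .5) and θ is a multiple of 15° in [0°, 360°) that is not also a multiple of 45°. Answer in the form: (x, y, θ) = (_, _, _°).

Enumerate (i+0.5, j+0.5, θ) over the 29 free cells and 16 admissible headings. For each, cast all 3 beams and compare to the given ranges.
  (3.5, 6.5, 15°): beam 1 = 2.8868 ≠ 1.7321 ✗
  (5.5, 5.5, 330°): beam 1 = 1.9319 ≠ 1.7321 ✗
  (5.5, 1.5, 240°): beam 1 = 1.9319 ≠ 1.7321 ✗
  (3.5, 3.5, 30°): beam 1 = 2.5882 ≠ 1.7321 ✗
  (4.5, 5.5, 15°): beam 2 = 1.5529 ≠ 5.6940 ✗
  …
  (2.5, 6.5, 255°): r_1=1.7321, r_2=5.6940, r_3=4.0415 — all match ✓
Unique over the lattice → pose = (2.5, 6.5, 255°).

(x, y, θ) = (2.5, 6.5, 255°)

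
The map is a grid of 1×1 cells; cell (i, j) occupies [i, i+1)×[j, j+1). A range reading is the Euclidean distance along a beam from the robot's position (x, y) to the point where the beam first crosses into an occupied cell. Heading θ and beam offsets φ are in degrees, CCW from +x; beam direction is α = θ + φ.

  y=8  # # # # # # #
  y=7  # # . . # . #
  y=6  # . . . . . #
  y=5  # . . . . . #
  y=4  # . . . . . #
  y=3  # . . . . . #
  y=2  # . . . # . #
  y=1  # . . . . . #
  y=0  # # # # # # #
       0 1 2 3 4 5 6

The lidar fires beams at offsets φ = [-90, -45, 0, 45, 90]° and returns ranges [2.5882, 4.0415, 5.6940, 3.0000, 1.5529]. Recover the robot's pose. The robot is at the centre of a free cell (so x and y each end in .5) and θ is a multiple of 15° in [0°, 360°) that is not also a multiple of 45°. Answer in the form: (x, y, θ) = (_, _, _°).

The pose lattice has 32·16 = 512 candidates. Test each by forward raycasting.
  (3.5, 7.5, 300°): beam 1 = 2.8868 ≠ 2.5882 ✗
  (3.5, 1.5, 75°): beam 1 = 1.9319 ≠ 2.5882 ✗
  (5.5, 1.5, 345°): beam 1 = 0.5176 ≠ 2.5882 ✗
  (4.5, 4.5, 75°): beam 1 = 1.5529 ≠ 2.5882 ✗
  (3.5, 2.5, 285°): beam 2 = 1.7321 ≠ 4.0415 ✗
  …
  (4.5, 6.5, 255°): r_1=2.5882, r_2=4.0415, r_3=5.6940, r_4=3.0000, r_5=1.5529 — all match ✓
Unique over the lattice → pose = (4.5, 6.5, 255°).

(x, y, θ) = (4.5, 6.5, 255°)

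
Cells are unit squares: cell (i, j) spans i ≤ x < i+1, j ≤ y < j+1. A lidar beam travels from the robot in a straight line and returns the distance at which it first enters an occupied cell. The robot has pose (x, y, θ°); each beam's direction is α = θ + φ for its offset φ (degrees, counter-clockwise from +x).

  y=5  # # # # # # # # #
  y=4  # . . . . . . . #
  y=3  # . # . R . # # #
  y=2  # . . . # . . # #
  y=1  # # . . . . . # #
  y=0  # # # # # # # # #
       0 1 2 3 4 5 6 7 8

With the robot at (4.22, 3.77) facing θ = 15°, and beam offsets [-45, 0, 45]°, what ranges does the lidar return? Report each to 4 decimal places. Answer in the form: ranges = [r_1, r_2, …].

beam 1: φ=-45°, α=330°
  d=(0.8660,-0.5000)  start (4,3)  tX=0.9007 tY=1.5400  stride 1/|dx|=1.1547 1/|dy|=2.0000
    cross x-line → (5,3), t=0.9007
    cross y-line → (5,2), t=1.5400
    cross x-line → (6,2), t=2.0554
    cross x-line → (7,2), t=3.2101 (wall)
  → r_1 = 3.2101
beam 2: φ=0°, α=15°
  d=(0.9659,0.2588)  start (4,3)  tX=0.8075 tY=0.8887  stride 1/|dx|=1.0353 1/|dy|=3.8637
    cross x-line → (5,3), t=0.8075
    cross y-line → (5,4), t=0.8887
    cross x-line → (6,4), t=1.8428
    cross x-line → (7,4), t=2.8781
    cross x-line → (8,4), t=3.9133 (wall)
  → r_2 = 3.9133
beam 3: φ=45°, α=60°
  d=(0.5000,0.8660)  start (4,3)  tX=1.5600 tY=0.2656  stride 1/|dx|=2.0000 1/|dy|=1.1547
    cross y-line → (4,4), t=0.2656
    cross y-line → (4,5), t=1.4203 (wall)
  → r_3 = 1.4203

ranges = [3.2101, 3.9133, 1.4203]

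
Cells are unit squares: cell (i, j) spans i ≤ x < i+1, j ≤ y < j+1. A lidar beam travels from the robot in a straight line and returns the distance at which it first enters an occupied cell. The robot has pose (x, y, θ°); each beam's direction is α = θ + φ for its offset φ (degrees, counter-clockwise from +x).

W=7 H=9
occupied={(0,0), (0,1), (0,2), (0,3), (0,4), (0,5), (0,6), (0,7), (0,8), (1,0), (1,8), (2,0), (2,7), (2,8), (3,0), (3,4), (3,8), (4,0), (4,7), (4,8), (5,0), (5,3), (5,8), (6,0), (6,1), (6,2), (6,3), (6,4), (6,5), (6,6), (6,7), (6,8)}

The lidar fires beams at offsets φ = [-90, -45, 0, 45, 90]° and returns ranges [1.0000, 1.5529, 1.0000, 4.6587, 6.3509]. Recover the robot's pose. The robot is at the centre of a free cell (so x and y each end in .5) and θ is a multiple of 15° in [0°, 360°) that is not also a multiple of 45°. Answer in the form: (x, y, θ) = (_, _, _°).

(x, y, θ) = (5.5, 6.5, 150°)

Enumerate (i+0.5, j+0.5, θ) over the 31 free cells and 16 admissible headings. For each, cast all 5 beams and compare to the given ranges.
  (3.5, 2.5, 120°): beam 1 = 1.7321 ≠ 1.0000 ✗
  (1.5, 6.5, 15°): beam 1 = 5.6940 ≠ 1.0000 ✗
  (1.5, 4.5, 330°): beam 2 = 3.6235 ≠ 1.5529 ✗
  (1.5, 2.5, 300°): beam 1 = 0.5774 ≠ 1.0000 ✗
  (1.5, 4.5, 15°): beam 1 = 3.6235 ≠ 1.0000 ✗
  …
  (5.5, 6.5, 150°): r_1=1.0000, r_2=1.5529, r_3=1.0000, r_4=4.6587, r_5=6.3509 — all match ✓
Only this pose fits every beam.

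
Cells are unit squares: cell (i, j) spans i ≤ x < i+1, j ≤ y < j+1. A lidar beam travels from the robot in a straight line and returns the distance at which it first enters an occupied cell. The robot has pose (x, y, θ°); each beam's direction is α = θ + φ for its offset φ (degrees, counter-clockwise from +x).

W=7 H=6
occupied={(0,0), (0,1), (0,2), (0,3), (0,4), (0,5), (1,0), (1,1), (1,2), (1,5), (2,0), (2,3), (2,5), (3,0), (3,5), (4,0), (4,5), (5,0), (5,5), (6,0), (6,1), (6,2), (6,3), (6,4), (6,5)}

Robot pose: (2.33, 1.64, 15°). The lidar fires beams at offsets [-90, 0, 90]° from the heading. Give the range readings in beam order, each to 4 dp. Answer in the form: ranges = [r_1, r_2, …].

beam 1: φ=-90°, α=285°
  dir = (cos 285°, sin 285°) = (0.2588, -0.9659); from cell (2,1)
  next x-line at t=2.5887, next y-line at t=0.6626; Δt_x=3.8637, Δt_y=1.0353
    y: enter (2,0) at t=0.6626 ← occupied
  → r_1 = 0.6626
beam 2: φ=0°, α=15°
  dir = (cos 15°, sin 15°) = (0.9659, 0.2588); from cell (2,1)
  next x-line at t=0.6936, next y-line at t=1.3909; Δt_x=1.0353, Δt_y=3.8637
    x: enter (3,1) at t=0.6936
    y: enter (3,2) at t=1.3909
    x: enter (4,2) at t=1.7289
    x: enter (5,2) at t=2.7642
    x: enter (6,2) at t=3.7995 ← occupied
  → r_2 = 3.7995
beam 3: φ=90°, α=105°
  dir = (cos 105°, sin 105°) = (-0.2588, 0.9659); from cell (2,1)
  next x-line at t=1.2750, next y-line at t=0.3727; Δt_x=3.8637, Δt_y=1.0353
    y: enter (2,2) at t=0.3727
    x: enter (1,2) at t=1.2750 ← occupied
  → r_3 = 1.2750

ranges = [0.6626, 3.7995, 1.2750]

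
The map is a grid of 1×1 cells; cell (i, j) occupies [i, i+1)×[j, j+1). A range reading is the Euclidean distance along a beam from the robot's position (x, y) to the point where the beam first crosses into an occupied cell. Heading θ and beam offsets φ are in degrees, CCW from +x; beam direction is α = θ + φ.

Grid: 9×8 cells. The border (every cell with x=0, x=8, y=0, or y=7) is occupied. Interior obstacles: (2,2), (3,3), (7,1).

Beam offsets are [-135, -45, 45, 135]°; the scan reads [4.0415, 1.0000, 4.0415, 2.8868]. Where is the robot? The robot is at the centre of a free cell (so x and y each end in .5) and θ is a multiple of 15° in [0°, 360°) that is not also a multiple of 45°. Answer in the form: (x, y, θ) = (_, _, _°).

Candidates: 39 free-cell centres × 16 headings = 624 poses. Raycast each; keep the one whose scan matches to 4 dp.
  (4.5, 5.5, 75°): beam 1 = 5.0000 ≠ 4.0415 ✗
  (6.5, 4.5, 150°): beam 1 = 1.5529 ≠ 4.0415 ✗
  (1.5, 3.5, 165°): beam 1 = 7.0000 ≠ 4.0415 ✗
  (7.5, 6.5, 285°): beam 1 = 1.0000 ≠ 4.0415 ✗
  (3.5, 6.5, 120°): beam 1 = 4.6587 ≠ 4.0415 ✗
  …
  (4.5, 4.5, 285°): r_1=4.0415, r_2=1.0000, r_3=4.0415, r_4=2.8868 — all match ✓
No second candidate reproduces the full scan.

(x, y, θ) = (4.5, 4.5, 285°)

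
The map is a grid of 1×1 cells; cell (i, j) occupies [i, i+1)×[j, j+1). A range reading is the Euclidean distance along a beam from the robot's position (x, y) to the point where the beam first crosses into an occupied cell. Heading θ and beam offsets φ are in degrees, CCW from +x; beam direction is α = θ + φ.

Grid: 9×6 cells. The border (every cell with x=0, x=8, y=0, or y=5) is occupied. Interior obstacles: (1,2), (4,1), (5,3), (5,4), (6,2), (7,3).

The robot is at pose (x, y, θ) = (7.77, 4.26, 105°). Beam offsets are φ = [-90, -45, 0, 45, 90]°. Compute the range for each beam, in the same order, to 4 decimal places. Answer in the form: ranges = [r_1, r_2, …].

beam 1: φ=-90°, α=15°
  dir = (cos 15°, sin 15°) = (0.9659, 0.2588); from cell (7,4)
  next x-line at t=0.2381, next y-line at t=2.8591; Δt_x=1.0353, Δt_y=3.8637
    x: enter (8,4) at t=0.2381 ← occupied
  → r_1 = 0.2381
beam 2: φ=-45°, α=60°
  dir = (cos 60°, sin 60°) = (0.5000, 0.8660); from cell (7,4)
  next x-line at t=0.4600, next y-line at t=0.8545; Δt_x=2.0000, Δt_y=1.1547
    x: enter (8,4) at t=0.4600 ← occupied
  → r_2 = 0.4600
beam 3: φ=0°, α=105°
  dir = (cos 105°, sin 105°) = (-0.2588, 0.9659); from cell (7,4)
  next x-line at t=2.9751, next y-line at t=0.7661; Δt_x=3.8637, Δt_y=1.0353
    y: enter (7,5) at t=0.7661 ← occupied
  → r_3 = 0.7661
beam 4: φ=45°, α=150°
  dir = (cos 150°, sin 150°) = (-0.8660, 0.5000); from cell (7,4)
  next x-line at t=0.8891, next y-line at t=1.4800; Δt_x=1.1547, Δt_y=2.0000
    x: enter (6,4) at t=0.8891
    y: enter (6,5) at t=1.4800 ← occupied
  → r_4 = 1.4800
beam 5: φ=90°, α=195°
  dir = (cos 195°, sin 195°) = (-0.9659, -0.2588); from cell (7,4)
  next x-line at t=0.7972, next y-line at t=1.0046; Δt_x=1.0353, Δt_y=3.8637
    x: enter (6,4) at t=0.7972
    y: enter (6,3) at t=1.0046
    x: enter (5,3) at t=1.8324 ← occupied
  → r_5 = 1.8324

ranges = [0.2381, 0.4600, 0.7661, 1.4800, 1.8324]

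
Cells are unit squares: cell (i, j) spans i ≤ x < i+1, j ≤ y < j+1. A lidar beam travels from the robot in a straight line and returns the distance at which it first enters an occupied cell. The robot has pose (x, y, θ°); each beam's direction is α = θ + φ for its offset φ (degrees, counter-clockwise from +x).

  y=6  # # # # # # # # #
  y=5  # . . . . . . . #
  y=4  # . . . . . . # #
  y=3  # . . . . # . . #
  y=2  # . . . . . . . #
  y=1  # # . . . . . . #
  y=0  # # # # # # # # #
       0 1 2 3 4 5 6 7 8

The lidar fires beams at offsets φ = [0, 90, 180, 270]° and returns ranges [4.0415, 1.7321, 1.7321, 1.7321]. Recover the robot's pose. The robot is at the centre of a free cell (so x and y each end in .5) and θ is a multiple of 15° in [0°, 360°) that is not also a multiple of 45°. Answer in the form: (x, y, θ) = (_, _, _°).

(x, y, θ) = (3.5, 2.5, 120°)

Candidates: 32 free-cell centres × 16 headings = 512 poses. Raycast each; keep the one whose scan matches to 4 dp.
  (1.5, 5.5, 285°): beam 1 = 4.6587 ≠ 4.0415 ✗
  (2.5, 4.5, 195°): beam 1 = 1.5529 ≠ 4.0415 ✗
  (6.5, 4.5, 150°): beam 1 = 3.0000 ≠ 4.0415 ✗
  (7.5, 5.5, 60°): beam 1 = 0.5774 ≠ 4.0415 ✗
  …
  (3.5, 2.5, 120°): r_1=4.0415, r_2=1.7321, r_3=1.7321, r_4=1.7321 — all match ✓
No second candidate reproduces the full scan.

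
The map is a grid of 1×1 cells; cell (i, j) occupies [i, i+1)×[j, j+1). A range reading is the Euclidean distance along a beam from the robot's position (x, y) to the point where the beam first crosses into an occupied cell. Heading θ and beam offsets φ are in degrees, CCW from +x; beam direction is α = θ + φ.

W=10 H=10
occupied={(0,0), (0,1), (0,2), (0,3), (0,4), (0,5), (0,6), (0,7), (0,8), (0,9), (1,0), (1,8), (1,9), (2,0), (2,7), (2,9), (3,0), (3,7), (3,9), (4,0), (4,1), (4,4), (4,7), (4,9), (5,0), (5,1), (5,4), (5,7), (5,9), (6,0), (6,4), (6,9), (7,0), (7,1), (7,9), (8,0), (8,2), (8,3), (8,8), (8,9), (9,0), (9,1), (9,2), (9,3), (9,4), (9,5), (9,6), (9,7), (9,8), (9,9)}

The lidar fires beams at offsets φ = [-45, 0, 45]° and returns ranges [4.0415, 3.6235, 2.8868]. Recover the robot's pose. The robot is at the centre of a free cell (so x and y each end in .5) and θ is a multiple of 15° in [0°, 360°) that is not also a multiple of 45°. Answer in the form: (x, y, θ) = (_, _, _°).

Enumerate (i+0.5, j+0.5, θ) over the 50 free cells and 16 admissible headings. For each, cast all 3 beams and compare to the given ranges.
  (7.5, 3.5, 30°): beam 1 = 0.5176 ≠ 4.0415 ✗
  (3.5, 8.5, 330°): beam 1 = 0.5176 ≠ 4.0415 ✗
  (2.5, 5.5, 75°): beam 1 = 3.0000 ≠ 4.0415 ✗
  (1.5, 2.5, 345°): beam 1 = 1.7321 ≠ 4.0415 ✗
  (3.5, 8.5, 120°): beam 1 = 0.5176 ≠ 4.0415 ✗
  …
  (4.5, 3.5, 195°): r_1=4.0415, r_2=3.6235, r_3=2.8868 — all match ✓
Only this pose fits every beam.

(x, y, θ) = (4.5, 3.5, 195°)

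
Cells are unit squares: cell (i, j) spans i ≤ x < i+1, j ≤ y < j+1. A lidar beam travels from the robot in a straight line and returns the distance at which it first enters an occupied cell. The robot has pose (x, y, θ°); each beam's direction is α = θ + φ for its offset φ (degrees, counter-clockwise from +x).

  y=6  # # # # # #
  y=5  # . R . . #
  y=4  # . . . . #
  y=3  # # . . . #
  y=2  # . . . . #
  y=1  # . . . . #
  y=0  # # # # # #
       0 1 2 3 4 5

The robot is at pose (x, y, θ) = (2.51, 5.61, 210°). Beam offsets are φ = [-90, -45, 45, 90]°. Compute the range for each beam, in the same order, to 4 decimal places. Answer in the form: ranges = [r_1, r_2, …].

beam 1: φ=-90°, α=120°
  dir = (cos 120°, sin 120°) = (-0.5000, 0.8660); from cell (2,5)
  next x-line at t=1.0200, next y-line at t=0.4503; Δt_x=2.0000, Δt_y=1.1547
    y: enter (2,6) at t=0.4503 ← occupied
  → r_1 = 0.4503
beam 2: φ=-45°, α=165°
  dir = (cos 165°, sin 165°) = (-0.9659, 0.2588); from cell (2,5)
  next x-line at t=0.5280, next y-line at t=1.5068; Δt_x=1.0353, Δt_y=3.8637
    x: enter (1,5) at t=0.5280
    y: enter (1,6) at t=1.5068 ← occupied
  → r_2 = 1.5068
beam 3: φ=45°, α=255°
  dir = (cos 255°, sin 255°) = (-0.2588, -0.9659); from cell (2,5)
  next x-line at t=1.9705, next y-line at t=0.6315; Δt_x=3.8637, Δt_y=1.0353
    y: enter (2,4) at t=0.6315
    y: enter (2,3) at t=1.6668
    x: enter (1,3) at t=1.9705 ← occupied
  → r_3 = 1.9705
beam 4: φ=90°, α=300°
  dir = (cos 300°, sin 300°) = (0.5000, -0.8660); from cell (2,5)
  next x-line at t=0.9800, next y-line at t=0.7044; Δt_x=2.0000, Δt_y=1.1547
    y: enter (2,4) at t=0.7044
    x: enter (3,4) at t=0.9800
    y: enter (3,3) at t=1.8591
    x: enter (4,3) at t=2.9800
    y: enter (4,2) at t=3.0138
    y: enter (4,1) at t=4.1685
    x: enter (5,1) at t=4.9800 ← occupied
  → r_4 = 4.9800

ranges = [0.4503, 1.5068, 1.9705, 4.9800]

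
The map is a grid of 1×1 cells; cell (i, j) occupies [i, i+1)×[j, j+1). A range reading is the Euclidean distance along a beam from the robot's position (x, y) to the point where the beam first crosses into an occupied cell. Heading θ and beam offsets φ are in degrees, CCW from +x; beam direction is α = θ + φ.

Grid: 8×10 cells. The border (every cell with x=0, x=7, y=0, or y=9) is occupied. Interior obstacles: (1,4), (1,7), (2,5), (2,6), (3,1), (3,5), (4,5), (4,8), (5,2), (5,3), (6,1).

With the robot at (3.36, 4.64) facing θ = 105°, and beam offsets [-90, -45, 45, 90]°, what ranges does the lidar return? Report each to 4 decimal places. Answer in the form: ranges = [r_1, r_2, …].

ranges = [1.3909, 0.4157, 0.7200, 1.4080]

beam 1: φ=-90°, α=15°
  cosα=0.9659 sinα=0.2588 | (3,4) | tMaxX 0.6626 tMaxY 1.3909 | tΔX 1.0353 tΔY 3.8637
    t=0.6626 [x] (4,4)
    t=1.3909 [y] (4,5) — stop
  → r_1 = 1.3909
beam 2: φ=-45°, α=60°
  cosα=0.5000 sinα=0.8660 | (3,4) | tMaxX 1.2800 tMaxY 0.4157 | tΔX 2.0000 tΔY 1.1547
    t=0.4157 [y] (3,5) — stop
  → r_2 = 0.4157
beam 3: φ=45°, α=150°
  cosα=-0.8660 sinα=0.5000 | (3,4) | tMaxX 0.4157 tMaxY 0.7200 | tΔX 1.1547 tΔY 2.0000
    t=0.4157 [x] (2,4)
    t=0.7200 [y] (2,5) — stop
  → r_3 = 0.7200
beam 4: φ=90°, α=195°
  cosα=-0.9659 sinα=-0.2588 | (3,4) | tMaxX 0.3727 tMaxY 2.4728 | tΔX 1.0353 tΔY 3.8637
    t=0.3727 [x] (2,4)
    t=1.4080 [x] (1,4) — stop
  → r_4 = 1.4080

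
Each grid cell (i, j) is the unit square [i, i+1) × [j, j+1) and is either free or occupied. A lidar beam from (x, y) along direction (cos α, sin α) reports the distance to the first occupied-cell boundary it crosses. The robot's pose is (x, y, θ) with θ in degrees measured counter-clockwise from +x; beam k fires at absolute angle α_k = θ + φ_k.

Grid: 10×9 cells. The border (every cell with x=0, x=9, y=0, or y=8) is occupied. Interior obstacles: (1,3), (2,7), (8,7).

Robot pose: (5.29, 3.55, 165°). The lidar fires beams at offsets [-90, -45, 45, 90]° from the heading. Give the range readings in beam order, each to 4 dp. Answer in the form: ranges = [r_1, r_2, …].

ranges = [4.6070, 4.5800, 4.9537, 2.6400]

beam 1: φ=-90°, α=75°
  dir = (cos 75°, sin 75°) = (0.2588, 0.9659); from cell (5,3)
  next x-line at t=2.7432, next y-line at t=0.4659; Δt_x=3.8637, Δt_y=1.0353
    y: enter (5,4) at t=0.4659
    y: enter (5,5) at t=1.5012
    y: enter (5,6) at t=2.5364
    x: enter (6,6) at t=2.7432
    y: enter (6,7) at t=3.5717
    y: enter (6,8) at t=4.6070 ← occupied
  → r_1 = 4.6070
beam 2: φ=-45°, α=120°
  dir = (cos 120°, sin 120°) = (-0.5000, 0.8660); from cell (5,3)
  next x-line at t=0.5800, next y-line at t=0.5196; Δt_x=2.0000, Δt_y=1.1547
    y: enter (5,4) at t=0.5196
    x: enter (4,4) at t=0.5800
    y: enter (4,5) at t=1.6743
    x: enter (3,5) at t=2.5800
    y: enter (3,6) at t=2.8290
    y: enter (3,7) at t=3.9837
    x: enter (2,7) at t=4.5800 ← occupied
  → r_2 = 4.5800
beam 3: φ=45°, α=210°
  dir = (cos 210°, sin 210°) = (-0.8660, -0.5000); from cell (5,3)
  next x-line at t=0.3349, next y-line at t=1.1000; Δt_x=1.1547, Δt_y=2.0000
    x: enter (4,3) at t=0.3349
    y: enter (4,2) at t=1.1000
    x: enter (3,2) at t=1.4896
    x: enter (2,2) at t=2.6443
    y: enter (2,1) at t=3.1000
    x: enter (1,1) at t=3.7990
    x: enter (0,1) at t=4.9537 ← occupied
  → r_3 = 4.9537
beam 4: φ=90°, α=255°
  dir = (cos 255°, sin 255°) = (-0.2588, -0.9659); from cell (5,3)
  next x-line at t=1.1205, next y-line at t=0.5694; Δt_x=3.8637, Δt_y=1.0353
    y: enter (5,2) at t=0.5694
    x: enter (4,2) at t=1.1205
    y: enter (4,1) at t=1.6047
    y: enter (4,0) at t=2.6400 ← occupied
  → r_4 = 2.6400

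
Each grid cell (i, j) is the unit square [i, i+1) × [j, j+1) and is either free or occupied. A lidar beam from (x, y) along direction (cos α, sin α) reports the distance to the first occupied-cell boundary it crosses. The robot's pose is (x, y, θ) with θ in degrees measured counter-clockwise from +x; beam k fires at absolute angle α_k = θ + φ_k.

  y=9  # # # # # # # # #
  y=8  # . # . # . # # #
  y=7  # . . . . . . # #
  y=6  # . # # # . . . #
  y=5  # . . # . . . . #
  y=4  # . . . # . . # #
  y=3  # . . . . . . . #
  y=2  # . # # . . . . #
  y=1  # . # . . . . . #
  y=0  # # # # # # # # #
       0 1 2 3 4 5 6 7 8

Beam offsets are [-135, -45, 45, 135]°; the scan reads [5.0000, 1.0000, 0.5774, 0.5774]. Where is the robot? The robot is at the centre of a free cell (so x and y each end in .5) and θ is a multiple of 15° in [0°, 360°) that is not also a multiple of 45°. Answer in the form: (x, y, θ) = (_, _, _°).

Candidates: 42 free-cell centres × 16 headings = 672 poses. Raycast each; keep the one whose scan matches to 4 dp.
  (6.5, 3.5, 60°): beam 1 = 2.5882 ≠ 5.0000 ✗
  (7.5, 2.5, 195°): beam 1 = 1.0000 ≠ 5.0000 ✗
  (1.5, 5.5, 165°): beam 1 = 1.0000 ≠ 5.0000 ✗
  (6.5, 4.5, 300°): beam 1 = 1.5529 ≠ 5.0000 ✗
  …
  (7.5, 3.5, 345°): r_1=5.0000, r_2=1.0000, r_3=0.5774, r_4=0.5774 — all match ✓
Only this pose fits every beam.

(x, y, θ) = (7.5, 3.5, 345°)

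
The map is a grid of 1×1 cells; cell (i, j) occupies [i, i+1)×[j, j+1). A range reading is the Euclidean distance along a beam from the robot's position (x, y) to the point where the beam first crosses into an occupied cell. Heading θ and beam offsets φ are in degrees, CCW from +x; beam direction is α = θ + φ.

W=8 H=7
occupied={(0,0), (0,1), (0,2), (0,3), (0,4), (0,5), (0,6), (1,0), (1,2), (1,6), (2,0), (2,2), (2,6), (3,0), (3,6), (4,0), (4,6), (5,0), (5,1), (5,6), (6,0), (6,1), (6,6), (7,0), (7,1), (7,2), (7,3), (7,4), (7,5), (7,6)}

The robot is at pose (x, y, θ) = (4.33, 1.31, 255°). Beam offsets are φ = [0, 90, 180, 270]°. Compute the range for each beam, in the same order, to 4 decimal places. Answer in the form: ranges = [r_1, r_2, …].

beam 1: φ=0°, α=255°
  d=(-0.2588,-0.9659)  start (4,1)  tX=1.2750 tY=0.3209  stride 1/|dx|=3.8637 1/|dy|=1.0353
    cross y-line → (4,0), t=0.3209 (wall)
  → r_1 = 0.3209
beam 2: φ=90°, α=345°
  d=(0.9659,-0.2588)  start (4,1)  tX=0.6936 tY=1.1977  stride 1/|dx|=1.0353 1/|dy|=3.8637
    cross x-line → (5,1), t=0.6936 (wall)
  → r_2 = 0.6936
beam 3: φ=180°, α=75°
  d=(0.2588,0.9659)  start (4,1)  tX=2.5887 tY=0.7143  stride 1/|dx|=3.8637 1/|dy|=1.0353
    cross y-line → (4,2), t=0.7143
    cross y-line → (4,3), t=1.7496
    cross x-line → (5,3), t=2.5887
    cross y-line → (5,4), t=2.7849
    cross y-line → (5,5), t=3.8202
    cross y-line → (5,6), t=4.8554 (wall)
  → r_3 = 4.8554
beam 4: φ=270°, α=165°
  d=(-0.9659,0.2588)  start (4,1)  tX=0.3416 tY=2.6660  stride 1/|dx|=1.0353 1/|dy|=3.8637
    cross x-line → (3,1), t=0.3416
    cross x-line → (2,1), t=1.3769
    cross x-line → (1,1), t=2.4122
    cross y-line → (1,2), t=2.6660 (wall)
  → r_4 = 2.6660

ranges = [0.3209, 0.6936, 4.8554, 2.6660]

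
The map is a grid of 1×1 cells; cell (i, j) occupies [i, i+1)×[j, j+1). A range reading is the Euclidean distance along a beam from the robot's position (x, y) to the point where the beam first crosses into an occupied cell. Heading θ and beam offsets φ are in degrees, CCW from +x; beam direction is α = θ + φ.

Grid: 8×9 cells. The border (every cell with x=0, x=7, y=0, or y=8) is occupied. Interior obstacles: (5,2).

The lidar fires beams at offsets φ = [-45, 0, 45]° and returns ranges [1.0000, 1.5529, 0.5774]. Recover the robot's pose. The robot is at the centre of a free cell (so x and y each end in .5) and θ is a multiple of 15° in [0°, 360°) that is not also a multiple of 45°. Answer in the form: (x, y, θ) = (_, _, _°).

The pose lattice has 41·16 = 656 candidates. Test each by forward raycasting.
  (5.5, 3.5, 30°): beam 1 = 1.5529 ≠ 1.0000 ✗
  (4.5, 7.5, 15°): beam 1 = 2.8868 ≠ 1.0000 ✗
  (4.5, 2.5, 330°): beam 1 = 1.5529 ≠ 1.0000 ✗
  (2.5, 1.5, 285°): beam 1 = 0.5774 ≠ 1.0000 ✗
  (1.5, 4.5, 300°): beam 1 = 1.9319 ≠ 1.0000 ✗
  …
  (5.5, 1.5, 15°): r_1=1.0000, r_2=1.5529, r_3=0.5774 — all match ✓
Unique over the lattice → pose = (5.5, 1.5, 15°).

(x, y, θ) = (5.5, 1.5, 15°)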